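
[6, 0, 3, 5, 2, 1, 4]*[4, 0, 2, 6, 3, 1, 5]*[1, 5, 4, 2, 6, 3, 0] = [3, 6, 0, 5, 4, 1, 2]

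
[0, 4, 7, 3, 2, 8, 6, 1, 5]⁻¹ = [0, 7, 4, 3, 1, 8, 6, 2, 5]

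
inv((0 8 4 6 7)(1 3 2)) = (0 7 6 4 8)(1 2 3)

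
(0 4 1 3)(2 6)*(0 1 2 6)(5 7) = (0 4 2)(1 3)(5 7)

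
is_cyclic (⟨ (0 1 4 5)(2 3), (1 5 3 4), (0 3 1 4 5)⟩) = no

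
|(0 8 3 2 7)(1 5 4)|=15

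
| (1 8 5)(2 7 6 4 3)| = 15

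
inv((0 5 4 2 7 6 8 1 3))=(0 3 1 8 6 7 2 4 5)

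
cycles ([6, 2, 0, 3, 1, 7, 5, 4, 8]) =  (0 6 5 7 4 1 2)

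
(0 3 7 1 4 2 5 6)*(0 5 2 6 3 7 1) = (0 7)(1 4 6 5 3)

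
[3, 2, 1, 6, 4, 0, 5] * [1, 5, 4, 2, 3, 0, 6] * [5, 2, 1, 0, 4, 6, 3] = [1, 4, 6, 3, 0, 2, 5]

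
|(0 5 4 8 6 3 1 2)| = 8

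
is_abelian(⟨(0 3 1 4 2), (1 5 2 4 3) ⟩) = no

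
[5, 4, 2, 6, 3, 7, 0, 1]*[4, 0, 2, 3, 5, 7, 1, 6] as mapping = [0→7, 1→5, 2→2, 3→1, 4→3, 5→6, 6→4, 7→0] 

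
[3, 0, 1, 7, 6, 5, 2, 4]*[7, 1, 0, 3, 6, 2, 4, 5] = [3, 7, 1, 5, 4, 2, 0, 6]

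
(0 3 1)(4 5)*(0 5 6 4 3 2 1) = (0 2 1 5 3)(4 6)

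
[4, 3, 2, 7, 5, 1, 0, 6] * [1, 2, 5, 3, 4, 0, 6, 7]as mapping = [0→4, 1→3, 2→5, 3→7, 4→0, 5→2, 6→1, 7→6]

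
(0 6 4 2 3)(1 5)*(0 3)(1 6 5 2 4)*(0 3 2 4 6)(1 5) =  (0 1 4 6 5)(2 3)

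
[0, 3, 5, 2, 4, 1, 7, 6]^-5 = [0, 5, 3, 1, 4, 2, 7, 6]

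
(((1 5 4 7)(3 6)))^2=(1 4)(5 7)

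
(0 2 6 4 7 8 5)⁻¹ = (0 5 8 7 4 6 2)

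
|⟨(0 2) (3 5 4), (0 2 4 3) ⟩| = 120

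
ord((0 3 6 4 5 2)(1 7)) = 6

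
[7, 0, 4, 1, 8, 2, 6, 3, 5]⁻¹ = [1, 3, 5, 7, 2, 8, 6, 0, 4]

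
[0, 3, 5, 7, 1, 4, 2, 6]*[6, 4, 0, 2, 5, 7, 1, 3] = [6, 2, 7, 3, 4, 5, 0, 1]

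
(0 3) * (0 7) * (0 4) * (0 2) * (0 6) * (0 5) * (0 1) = (0 3 7 4 2 6 5 1)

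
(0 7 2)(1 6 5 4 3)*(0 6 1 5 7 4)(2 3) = (0 4 2 6 7 3 5)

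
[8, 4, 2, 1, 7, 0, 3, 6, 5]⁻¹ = [5, 3, 2, 6, 1, 8, 7, 4, 0]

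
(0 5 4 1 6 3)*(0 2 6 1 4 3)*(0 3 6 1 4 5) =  (1 4 5 6 3 2)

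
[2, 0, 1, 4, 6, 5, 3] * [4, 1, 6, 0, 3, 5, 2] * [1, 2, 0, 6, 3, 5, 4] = [4, 3, 2, 6, 0, 5, 1]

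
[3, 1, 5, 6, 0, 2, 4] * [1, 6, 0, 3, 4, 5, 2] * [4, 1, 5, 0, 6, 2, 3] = [0, 3, 2, 5, 1, 4, 6]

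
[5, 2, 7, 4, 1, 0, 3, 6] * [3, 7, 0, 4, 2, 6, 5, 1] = [6, 0, 1, 2, 7, 3, 4, 5]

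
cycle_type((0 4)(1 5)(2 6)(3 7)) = 2^4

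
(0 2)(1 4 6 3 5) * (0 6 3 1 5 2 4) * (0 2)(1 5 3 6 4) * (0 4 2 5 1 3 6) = (0 3 4)(1 5 6)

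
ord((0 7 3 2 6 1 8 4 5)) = 9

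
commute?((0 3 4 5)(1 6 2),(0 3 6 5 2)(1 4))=no:(0 3 4 5)(1 6 2) * (0 3 6 5 2)(1 4)=(0 6)(1 5 3)(2 4),(0 3 6 5 2)(1 4) * (0 3 4 5)(1 6 2)=(0 4 6)(1 5)(2 3)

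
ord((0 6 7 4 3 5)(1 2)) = 6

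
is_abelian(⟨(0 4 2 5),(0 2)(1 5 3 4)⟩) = no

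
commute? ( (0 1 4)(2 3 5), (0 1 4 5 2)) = no: (0 1 4)(2 3 5)*(0 1 4 5 2) = (0 4 1 5)(2 3), (0 1 4 5 2)*(0 1 4)(2 3 5) = (0 4 2 1)(3 5)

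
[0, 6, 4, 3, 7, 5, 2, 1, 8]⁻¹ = [0, 7, 6, 3, 2, 5, 1, 4, 8]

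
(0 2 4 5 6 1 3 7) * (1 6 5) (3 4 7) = (0 2 7) (1 4) 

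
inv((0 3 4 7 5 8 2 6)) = (0 6 2 8 5 7 4 3)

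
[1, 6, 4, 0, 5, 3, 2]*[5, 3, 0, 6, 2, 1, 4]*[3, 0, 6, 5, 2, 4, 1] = [5, 2, 6, 4, 0, 1, 3]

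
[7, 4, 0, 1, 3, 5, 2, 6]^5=[7, 3, 0, 4, 1, 5, 2, 6]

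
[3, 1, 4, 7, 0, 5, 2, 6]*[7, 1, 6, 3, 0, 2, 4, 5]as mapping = [0→3, 1→1, 2→0, 3→5, 4→7, 5→2, 6→6, 7→4]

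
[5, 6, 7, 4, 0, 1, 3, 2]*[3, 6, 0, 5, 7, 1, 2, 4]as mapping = [0→1, 1→2, 2→4, 3→7, 4→3, 5→6, 6→5, 7→0]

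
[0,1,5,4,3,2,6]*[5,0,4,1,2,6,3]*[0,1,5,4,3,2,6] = [2,0,6,5,1,3,4]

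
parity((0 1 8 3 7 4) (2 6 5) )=odd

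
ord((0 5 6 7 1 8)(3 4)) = 6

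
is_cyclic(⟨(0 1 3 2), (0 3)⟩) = no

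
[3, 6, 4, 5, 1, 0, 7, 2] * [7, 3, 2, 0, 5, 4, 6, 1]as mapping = [0→0, 1→6, 2→5, 3→4, 4→3, 5→7, 6→1, 7→2]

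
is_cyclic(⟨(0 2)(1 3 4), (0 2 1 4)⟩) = no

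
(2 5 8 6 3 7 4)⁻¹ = (2 4 7 3 6 8 5)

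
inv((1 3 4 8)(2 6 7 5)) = (1 8 4 3)(2 5 7 6)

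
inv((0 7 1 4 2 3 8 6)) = (0 6 8 3 2 4 1 7)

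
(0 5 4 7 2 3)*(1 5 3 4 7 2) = (0 3)(1 5 7)(2 4)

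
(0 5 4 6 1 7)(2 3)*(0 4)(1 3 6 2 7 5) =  (0 1 5)(2 6 3 7 4)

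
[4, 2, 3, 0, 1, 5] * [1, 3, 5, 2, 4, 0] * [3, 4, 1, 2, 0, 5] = [0, 5, 1, 4, 2, 3]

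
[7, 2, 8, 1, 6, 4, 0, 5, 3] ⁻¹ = [6, 3, 1, 8, 5, 7, 4, 0, 2] 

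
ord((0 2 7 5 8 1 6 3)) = 8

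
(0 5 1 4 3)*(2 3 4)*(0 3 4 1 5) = (1 2 4)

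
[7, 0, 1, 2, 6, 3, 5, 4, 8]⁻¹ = [1, 2, 3, 5, 7, 6, 4, 0, 8]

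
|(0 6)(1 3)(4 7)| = 2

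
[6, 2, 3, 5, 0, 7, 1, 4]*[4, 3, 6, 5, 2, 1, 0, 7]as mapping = [0→0, 1→6, 2→5, 3→1, 4→4, 5→7, 6→3, 7→2]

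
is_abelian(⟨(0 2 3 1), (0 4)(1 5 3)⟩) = no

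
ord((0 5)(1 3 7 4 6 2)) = 6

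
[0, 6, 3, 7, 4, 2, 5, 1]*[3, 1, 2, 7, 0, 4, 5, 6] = [3, 5, 7, 6, 0, 2, 4, 1]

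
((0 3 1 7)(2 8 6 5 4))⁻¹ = (0 7 1 3)(2 4 5 6 8)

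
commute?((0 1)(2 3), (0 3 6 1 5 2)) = no:(0 1)(2 3) * (0 3 6 1 5 2) = (0 5 2 6 1 3), (0 3 6 1 5 2) * (0 1)(2 3) = (0 2 1 5 3 6)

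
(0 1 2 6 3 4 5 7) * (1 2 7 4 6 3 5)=(0 2 3 6 5 4 1 7)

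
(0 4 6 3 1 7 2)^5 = (0 7 3 4 2 1 6)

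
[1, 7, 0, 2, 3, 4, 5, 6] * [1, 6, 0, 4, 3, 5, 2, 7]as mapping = [0→6, 1→7, 2→1, 3→0, 4→4, 5→3, 6→5, 7→2]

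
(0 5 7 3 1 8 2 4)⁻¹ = (0 4 2 8 1 3 7 5)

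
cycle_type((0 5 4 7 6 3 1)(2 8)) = 2.7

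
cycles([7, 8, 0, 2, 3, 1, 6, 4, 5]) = (0 7 4 3 2)(1 8 5)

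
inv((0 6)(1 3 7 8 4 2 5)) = (0 6)(1 5 2 4 8 7 3)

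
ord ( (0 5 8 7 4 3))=6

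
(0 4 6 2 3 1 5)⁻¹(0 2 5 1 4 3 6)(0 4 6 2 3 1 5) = (0 5 6 1 2 4 3)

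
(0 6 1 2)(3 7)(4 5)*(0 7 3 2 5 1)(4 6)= (0 4 1 5 6)(2 7)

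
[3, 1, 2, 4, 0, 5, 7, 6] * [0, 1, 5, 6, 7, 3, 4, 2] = [6, 1, 5, 7, 0, 3, 2, 4]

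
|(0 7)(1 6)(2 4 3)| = 6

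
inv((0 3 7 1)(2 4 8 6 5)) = (0 1 7 3)(2 5 6 8 4)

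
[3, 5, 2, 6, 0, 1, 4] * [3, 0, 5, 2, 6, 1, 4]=[2, 1, 5, 4, 3, 0, 6]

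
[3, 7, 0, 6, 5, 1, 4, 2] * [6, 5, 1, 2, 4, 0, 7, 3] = [2, 3, 6, 7, 0, 5, 4, 1] 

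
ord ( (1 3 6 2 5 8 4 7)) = 8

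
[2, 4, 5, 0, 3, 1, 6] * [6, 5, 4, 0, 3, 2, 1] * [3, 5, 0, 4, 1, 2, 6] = [1, 4, 0, 6, 3, 2, 5]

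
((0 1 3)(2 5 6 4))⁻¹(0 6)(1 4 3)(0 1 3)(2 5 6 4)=(0 3 2)(1 4)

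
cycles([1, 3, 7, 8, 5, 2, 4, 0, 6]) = (0 1 3 8 6 4 5 2 7)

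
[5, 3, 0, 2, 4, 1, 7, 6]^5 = [0, 1, 2, 3, 4, 5, 7, 6]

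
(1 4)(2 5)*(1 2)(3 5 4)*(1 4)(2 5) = (1 3 2)(4 5)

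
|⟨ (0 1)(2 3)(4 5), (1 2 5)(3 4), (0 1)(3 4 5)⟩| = 720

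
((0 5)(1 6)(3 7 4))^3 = (0 5)(1 6)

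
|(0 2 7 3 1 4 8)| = 7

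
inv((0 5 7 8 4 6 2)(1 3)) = (0 2 6 4 8 7 5)(1 3)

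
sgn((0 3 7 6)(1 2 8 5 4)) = -1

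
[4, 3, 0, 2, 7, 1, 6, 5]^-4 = [5, 0, 7, 4, 1, 2, 6, 3]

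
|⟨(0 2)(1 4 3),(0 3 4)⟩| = 120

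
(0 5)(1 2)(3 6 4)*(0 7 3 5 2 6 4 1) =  (0 2)(1 6)(3 4 5 7)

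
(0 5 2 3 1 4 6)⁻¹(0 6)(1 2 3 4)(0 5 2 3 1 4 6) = (0 5)(1 6 4 3)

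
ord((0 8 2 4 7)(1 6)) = 10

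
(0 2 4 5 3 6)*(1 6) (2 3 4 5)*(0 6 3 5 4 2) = (0 5 2 4) (1 3) 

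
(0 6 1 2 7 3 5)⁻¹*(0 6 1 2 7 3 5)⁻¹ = (0 3 2 6 5 7 1)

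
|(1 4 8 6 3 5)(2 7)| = 6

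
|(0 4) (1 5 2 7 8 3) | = 6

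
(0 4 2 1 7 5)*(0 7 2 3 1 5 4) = (1 2 5 7 4 3)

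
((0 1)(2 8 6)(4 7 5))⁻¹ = (0 1)(2 6 8)(4 5 7)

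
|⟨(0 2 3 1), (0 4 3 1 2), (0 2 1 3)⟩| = 120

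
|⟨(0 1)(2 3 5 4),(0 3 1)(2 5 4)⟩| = 360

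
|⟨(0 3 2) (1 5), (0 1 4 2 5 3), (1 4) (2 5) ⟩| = 720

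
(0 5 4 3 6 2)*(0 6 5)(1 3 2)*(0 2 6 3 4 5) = (0 2 3)(1 4 6)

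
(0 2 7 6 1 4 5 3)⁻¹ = (0 3 5 4 1 6 7 2)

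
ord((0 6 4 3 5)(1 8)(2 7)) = 10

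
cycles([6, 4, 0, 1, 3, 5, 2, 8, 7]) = (0 6 2)(1 4 3)(7 8)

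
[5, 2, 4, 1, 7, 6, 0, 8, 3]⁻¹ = [6, 3, 1, 8, 2, 0, 5, 4, 7]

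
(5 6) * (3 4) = (3 4)(5 6)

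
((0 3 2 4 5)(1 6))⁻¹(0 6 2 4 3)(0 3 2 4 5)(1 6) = (1 4 5 2 3)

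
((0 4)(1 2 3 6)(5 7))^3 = (0 4)(1 6 3 2)(5 7)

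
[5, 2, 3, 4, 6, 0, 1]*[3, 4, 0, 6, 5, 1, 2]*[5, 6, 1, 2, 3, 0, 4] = [6, 5, 4, 0, 1, 2, 3]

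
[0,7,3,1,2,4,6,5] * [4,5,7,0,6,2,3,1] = [4,1,0,5,7,6,3,2]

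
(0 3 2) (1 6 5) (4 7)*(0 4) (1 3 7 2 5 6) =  (0 7) (2 4) (3 5) 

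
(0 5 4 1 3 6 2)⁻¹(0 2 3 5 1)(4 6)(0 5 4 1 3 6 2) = (0 6 4 3 5)(1 2)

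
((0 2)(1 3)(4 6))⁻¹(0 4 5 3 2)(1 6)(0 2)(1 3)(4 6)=(0 2 6 5 1)(3 4)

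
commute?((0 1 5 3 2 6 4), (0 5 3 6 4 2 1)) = no:(0 1 5 3 2 6 4) * (0 5 3 6 4 2 1) = (1 3)(2 4 5 6), (0 5 3 6 4 2 1) * (0 1 5 3 2 6 4) = (0 3 4 6)(2 5)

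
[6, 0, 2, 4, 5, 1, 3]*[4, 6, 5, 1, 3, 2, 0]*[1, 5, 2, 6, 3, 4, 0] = [1, 3, 4, 6, 2, 0, 5]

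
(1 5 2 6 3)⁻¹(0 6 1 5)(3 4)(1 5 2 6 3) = (0 3 5 2)(1 4)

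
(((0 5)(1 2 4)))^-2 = (1 2 4)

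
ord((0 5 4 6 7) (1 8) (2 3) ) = 10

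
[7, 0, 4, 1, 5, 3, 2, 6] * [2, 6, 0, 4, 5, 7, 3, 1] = [1, 2, 5, 6, 7, 4, 0, 3]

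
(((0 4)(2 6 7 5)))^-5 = (0 4)(2 5 7 6)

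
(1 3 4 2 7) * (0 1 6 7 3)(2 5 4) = (0 1)(2 3)(4 5)(6 7)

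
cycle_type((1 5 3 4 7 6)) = 6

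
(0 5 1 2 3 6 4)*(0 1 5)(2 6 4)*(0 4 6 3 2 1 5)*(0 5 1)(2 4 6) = (0 6)(1 3 2 4)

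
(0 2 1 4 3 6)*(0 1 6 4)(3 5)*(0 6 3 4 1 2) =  (1 6 2 3)(4 5)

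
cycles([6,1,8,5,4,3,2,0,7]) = (0 6 2 8 7)(3 5)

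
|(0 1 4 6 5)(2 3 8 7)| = 20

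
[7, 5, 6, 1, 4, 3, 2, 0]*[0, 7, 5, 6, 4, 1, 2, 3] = [3, 1, 2, 7, 4, 6, 5, 0]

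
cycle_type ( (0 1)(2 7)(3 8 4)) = 2^2.3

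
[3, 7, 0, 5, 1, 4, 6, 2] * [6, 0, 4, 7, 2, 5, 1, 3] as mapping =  [0→7, 1→3, 2→6, 3→5, 4→0, 5→2, 6→1, 7→4] 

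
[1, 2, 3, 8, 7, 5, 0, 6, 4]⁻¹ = [6, 0, 1, 2, 8, 5, 7, 4, 3]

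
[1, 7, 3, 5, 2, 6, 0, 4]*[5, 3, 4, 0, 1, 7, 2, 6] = [3, 6, 0, 7, 4, 2, 5, 1]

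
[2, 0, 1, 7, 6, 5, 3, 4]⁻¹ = [1, 2, 0, 6, 7, 5, 4, 3]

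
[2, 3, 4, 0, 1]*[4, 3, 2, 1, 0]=[2, 1, 0, 4, 3]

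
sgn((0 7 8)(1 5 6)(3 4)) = -1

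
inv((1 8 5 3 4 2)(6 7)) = (1 2 4 3 5 8)(6 7)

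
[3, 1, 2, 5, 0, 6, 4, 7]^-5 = [0, 1, 2, 3, 4, 5, 6, 7]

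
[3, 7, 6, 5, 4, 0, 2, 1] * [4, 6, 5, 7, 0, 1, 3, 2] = [7, 2, 3, 1, 0, 4, 5, 6] 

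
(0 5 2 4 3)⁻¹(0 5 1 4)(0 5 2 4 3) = (1 3 5 2)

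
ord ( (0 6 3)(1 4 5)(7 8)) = 6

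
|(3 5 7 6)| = 4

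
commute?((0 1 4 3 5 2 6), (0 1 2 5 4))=no:(0 1 4 3 5 2 6)*(0 1 2 5 4)=(0 2 6 1)(3 4), (0 1 2 5 4)*(0 1 4 3 5 2 6)=(0 4 1 6)(3 5)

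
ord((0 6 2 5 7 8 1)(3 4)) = 14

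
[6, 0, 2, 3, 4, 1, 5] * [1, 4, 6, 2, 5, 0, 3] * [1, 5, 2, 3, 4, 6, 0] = [3, 5, 0, 2, 6, 4, 1]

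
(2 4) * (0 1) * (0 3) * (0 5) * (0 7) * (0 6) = (0 1 3 5 7 6)(2 4)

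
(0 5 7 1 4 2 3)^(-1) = (0 3 2 4 1 7 5)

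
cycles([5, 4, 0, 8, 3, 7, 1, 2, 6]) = (0 5 7 2)(1 4 3 8 6)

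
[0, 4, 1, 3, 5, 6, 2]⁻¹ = [0, 2, 6, 3, 1, 4, 5]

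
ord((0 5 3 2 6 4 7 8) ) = 8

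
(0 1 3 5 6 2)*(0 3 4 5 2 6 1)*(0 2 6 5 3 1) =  (0 2 1 4 3 6 5)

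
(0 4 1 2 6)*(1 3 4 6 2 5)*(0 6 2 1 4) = (0 2 1 5 4 3) 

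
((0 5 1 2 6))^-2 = (0 2 5 6 1)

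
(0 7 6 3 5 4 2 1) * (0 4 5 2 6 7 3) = (0 3 2 1 4 6)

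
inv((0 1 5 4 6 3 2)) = (0 2 3 6 4 5 1)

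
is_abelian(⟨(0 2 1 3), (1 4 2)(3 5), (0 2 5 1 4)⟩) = no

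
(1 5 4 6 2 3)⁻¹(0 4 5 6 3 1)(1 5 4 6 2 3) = (0 6 4 2 1 5)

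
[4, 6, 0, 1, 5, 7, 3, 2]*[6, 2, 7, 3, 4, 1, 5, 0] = [4, 5, 6, 2, 1, 0, 3, 7]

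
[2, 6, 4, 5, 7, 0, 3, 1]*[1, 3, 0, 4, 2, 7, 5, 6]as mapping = [0→0, 1→5, 2→2, 3→7, 4→6, 5→1, 6→4, 7→3]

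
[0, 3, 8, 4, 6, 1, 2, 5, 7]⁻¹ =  [0, 5, 6, 1, 3, 7, 4, 8, 2]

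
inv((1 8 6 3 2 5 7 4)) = (1 4 7 5 2 3 6 8)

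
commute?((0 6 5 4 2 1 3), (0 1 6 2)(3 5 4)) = no:(0 6 5 4 2 1 3)*(0 1 6 2)(3 5 4) = (0 2 6 4)(1 5 3), (0 1 6 2)(3 5 4)*(0 6 5 4 2 1 3) = (0 3 4)(1 5 2 6)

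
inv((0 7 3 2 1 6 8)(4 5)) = (0 8 6 1 2 3 7)(4 5)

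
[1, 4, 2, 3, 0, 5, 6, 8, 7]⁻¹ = [4, 0, 2, 3, 1, 5, 6, 8, 7]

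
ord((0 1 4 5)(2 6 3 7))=4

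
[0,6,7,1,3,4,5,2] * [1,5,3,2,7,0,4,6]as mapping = [0→1,1→4,2→6,3→5,4→2,5→7,6→0,7→3]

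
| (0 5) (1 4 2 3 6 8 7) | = 14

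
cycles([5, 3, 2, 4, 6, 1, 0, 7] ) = (0 5 1 3 4 6) 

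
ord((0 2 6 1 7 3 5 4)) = 8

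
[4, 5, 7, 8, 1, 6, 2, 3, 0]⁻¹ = [8, 4, 6, 7, 0, 1, 5, 2, 3]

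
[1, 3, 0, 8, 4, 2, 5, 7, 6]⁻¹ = [2, 0, 5, 1, 4, 6, 8, 7, 3]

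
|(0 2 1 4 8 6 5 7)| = 8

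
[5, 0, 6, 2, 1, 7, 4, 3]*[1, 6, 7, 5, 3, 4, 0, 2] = [4, 1, 0, 7, 6, 2, 3, 5]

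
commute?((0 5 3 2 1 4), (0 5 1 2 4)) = no:(0 5 3 2 1 4)*(0 5 1 2 4) = (0 1)(3 4 5), (0 5 1 2 4)*(0 5 3 2 1 4) = (0 3 2)(4 5)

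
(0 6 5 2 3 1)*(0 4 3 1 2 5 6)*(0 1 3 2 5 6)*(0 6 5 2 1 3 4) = (0 3 2 4 1)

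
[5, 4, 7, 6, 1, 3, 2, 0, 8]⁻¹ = [7, 4, 6, 5, 1, 0, 3, 2, 8]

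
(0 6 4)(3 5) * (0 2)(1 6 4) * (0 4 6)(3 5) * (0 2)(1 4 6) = (0 1 2 6 4)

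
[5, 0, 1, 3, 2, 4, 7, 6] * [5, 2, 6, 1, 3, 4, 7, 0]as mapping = [0→4, 1→5, 2→2, 3→1, 4→6, 5→3, 6→0, 7→7]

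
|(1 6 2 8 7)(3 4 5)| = 15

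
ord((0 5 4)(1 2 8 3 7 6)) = 6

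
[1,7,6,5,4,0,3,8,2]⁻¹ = [5,0,8,6,4,3,2,1,7]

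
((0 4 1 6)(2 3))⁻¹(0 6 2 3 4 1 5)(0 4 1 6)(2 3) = (0 3 2 1 6 5 4)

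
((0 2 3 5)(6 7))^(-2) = (0 3)(2 5)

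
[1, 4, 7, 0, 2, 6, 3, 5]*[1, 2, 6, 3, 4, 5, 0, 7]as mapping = [0→2, 1→4, 2→7, 3→1, 4→6, 5→0, 6→3, 7→5]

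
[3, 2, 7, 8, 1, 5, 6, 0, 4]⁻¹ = [7, 4, 1, 0, 8, 5, 6, 2, 3]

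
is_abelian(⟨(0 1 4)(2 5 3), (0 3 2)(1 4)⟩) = no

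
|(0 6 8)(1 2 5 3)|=12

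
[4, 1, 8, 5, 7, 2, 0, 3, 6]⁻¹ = [6, 1, 5, 7, 0, 3, 8, 4, 2]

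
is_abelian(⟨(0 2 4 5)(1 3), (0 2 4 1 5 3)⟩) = no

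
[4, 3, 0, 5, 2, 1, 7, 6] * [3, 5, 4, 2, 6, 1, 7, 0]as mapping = [0→6, 1→2, 2→3, 3→1, 4→4, 5→5, 6→0, 7→7]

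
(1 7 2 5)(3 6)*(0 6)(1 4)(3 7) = (0 6 7 2 5 4 1 3)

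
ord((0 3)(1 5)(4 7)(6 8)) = 2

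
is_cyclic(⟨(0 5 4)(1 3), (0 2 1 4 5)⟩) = no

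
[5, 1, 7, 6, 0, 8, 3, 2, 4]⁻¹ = [4, 1, 7, 6, 8, 0, 3, 2, 5]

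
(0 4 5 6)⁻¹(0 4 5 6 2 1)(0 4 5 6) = (0 2 1 4 5 6)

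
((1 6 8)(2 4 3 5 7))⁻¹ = (1 8 6)(2 7 5 3 4)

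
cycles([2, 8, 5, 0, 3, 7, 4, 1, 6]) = (0 2 5 7 1 8 6 4 3)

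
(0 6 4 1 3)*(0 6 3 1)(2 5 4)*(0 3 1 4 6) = (0 1 4 3)(2 5 6)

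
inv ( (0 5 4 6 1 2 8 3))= (0 3 8 2 1 6 4 5)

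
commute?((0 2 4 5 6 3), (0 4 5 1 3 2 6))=no:(0 2 4 5 6 3)*(0 4 5 1 3 2 6)=(0 6 2 5)(1 3 4), (0 4 5 1 3 2 6)*(0 2 4 5 6 3)=(0 5 1)(2 3 4 6)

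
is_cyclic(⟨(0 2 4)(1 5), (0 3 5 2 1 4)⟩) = no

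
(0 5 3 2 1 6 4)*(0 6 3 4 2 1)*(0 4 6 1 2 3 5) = (1 5 6 3 2 4)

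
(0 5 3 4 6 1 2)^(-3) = (0 6 5 1 3 2 4)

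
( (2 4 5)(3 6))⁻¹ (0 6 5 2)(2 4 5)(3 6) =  (0 3 2 4)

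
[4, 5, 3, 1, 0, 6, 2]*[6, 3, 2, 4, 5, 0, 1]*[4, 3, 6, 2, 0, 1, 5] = [1, 4, 0, 2, 5, 3, 6]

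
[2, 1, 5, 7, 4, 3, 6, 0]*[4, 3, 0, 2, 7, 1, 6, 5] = [0, 3, 1, 5, 7, 2, 6, 4]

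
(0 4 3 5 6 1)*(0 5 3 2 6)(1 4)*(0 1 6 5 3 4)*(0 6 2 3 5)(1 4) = (0 2)(1 5 4 3)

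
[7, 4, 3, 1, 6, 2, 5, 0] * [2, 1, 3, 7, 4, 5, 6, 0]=[0, 4, 7, 1, 6, 3, 5, 2]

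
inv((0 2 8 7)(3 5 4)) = (0 7 8 2)(3 4 5)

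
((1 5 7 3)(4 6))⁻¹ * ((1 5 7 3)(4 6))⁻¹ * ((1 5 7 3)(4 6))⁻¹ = (1 5 7 3)(4 6)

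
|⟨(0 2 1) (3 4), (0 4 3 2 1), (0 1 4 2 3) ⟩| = 120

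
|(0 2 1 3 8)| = 5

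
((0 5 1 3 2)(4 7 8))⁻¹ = (0 2 3 1 5)(4 8 7)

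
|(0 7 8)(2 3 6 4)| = 12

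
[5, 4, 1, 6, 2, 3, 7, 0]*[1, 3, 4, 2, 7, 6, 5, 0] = [6, 7, 3, 5, 4, 2, 0, 1]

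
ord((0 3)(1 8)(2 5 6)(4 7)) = 6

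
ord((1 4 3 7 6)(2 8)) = 10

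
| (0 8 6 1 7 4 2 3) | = 8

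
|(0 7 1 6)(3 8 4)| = 12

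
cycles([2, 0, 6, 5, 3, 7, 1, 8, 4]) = (0 2 6 1)(3 5 7 8 4)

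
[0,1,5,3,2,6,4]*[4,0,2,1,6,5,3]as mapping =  [0→4,1→0,2→5,3→1,4→2,5→3,6→6]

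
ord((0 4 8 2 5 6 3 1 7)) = 9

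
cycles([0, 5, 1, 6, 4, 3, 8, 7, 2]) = (1 5 3 6 8 2)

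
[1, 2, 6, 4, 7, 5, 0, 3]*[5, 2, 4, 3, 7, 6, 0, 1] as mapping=[0→2, 1→4, 2→0, 3→7, 4→1, 5→6, 6→5, 7→3] 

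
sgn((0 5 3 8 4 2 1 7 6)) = 1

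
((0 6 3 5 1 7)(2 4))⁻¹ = (0 7 1 5 3 6)(2 4)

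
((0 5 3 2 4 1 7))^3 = (0 2 7 3 1 5 4)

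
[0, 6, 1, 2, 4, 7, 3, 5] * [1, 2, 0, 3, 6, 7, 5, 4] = [1, 5, 2, 0, 6, 4, 3, 7] 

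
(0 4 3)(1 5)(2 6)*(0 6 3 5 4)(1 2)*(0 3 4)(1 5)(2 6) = (0 3 2 4 1)(5 6)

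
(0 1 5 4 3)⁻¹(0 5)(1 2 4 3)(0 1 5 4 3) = (0 5 2 3)(1 4)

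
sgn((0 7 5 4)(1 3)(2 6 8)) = 1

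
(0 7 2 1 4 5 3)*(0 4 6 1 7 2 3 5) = (0 2 7 3 4) (1 6) 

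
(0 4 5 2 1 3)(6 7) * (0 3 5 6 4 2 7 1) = (0 2)(1 5 7 4 6)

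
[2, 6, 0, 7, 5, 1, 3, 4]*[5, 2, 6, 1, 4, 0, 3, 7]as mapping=[0→6, 1→3, 2→5, 3→7, 4→0, 5→2, 6→1, 7→4]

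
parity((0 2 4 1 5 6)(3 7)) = even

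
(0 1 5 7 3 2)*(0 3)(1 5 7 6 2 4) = (0 5 6 2 3 4 1 7)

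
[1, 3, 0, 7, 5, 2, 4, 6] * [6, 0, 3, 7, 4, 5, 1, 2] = [0, 7, 6, 2, 5, 3, 4, 1]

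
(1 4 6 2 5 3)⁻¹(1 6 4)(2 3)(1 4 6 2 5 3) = (1 5)(2 6 4)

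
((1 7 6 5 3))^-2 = (1 5 7 3 6)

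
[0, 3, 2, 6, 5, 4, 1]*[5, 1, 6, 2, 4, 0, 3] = [5, 2, 6, 3, 0, 4, 1]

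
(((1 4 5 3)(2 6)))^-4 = ()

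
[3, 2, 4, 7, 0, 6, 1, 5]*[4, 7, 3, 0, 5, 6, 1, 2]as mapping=[0→0, 1→3, 2→5, 3→2, 4→4, 5→1, 6→7, 7→6]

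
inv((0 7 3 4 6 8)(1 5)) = (0 8 6 4 3 7)(1 5)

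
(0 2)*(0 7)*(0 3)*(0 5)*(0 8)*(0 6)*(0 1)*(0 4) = (0 2 7 3 5 8 6 1 4)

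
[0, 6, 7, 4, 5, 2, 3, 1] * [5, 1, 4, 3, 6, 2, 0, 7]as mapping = [0→5, 1→0, 2→7, 3→6, 4→2, 5→4, 6→3, 7→1]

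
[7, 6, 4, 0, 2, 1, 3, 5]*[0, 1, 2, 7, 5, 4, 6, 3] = [3, 6, 5, 0, 2, 1, 7, 4]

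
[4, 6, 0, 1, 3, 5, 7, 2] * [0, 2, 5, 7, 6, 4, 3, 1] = [6, 3, 0, 2, 7, 4, 1, 5]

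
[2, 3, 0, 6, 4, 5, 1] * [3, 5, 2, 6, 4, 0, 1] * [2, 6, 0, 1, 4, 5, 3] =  [0, 3, 1, 6, 4, 2, 5]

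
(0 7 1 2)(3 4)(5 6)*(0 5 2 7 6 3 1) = (0 6 2 5 3 4 1 7)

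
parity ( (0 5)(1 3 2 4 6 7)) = even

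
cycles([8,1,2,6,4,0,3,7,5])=(0 8 5)(3 6)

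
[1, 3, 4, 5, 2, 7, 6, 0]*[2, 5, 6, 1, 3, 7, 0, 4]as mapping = [0→5, 1→1, 2→3, 3→7, 4→6, 5→4, 6→0, 7→2]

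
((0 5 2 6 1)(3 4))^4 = (0 1 6 2 5)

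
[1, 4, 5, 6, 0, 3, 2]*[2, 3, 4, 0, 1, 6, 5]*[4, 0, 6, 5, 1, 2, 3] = [5, 0, 3, 2, 6, 4, 1] 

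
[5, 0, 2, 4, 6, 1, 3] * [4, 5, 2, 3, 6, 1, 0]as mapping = [0→1, 1→4, 2→2, 3→6, 4→0, 5→5, 6→3]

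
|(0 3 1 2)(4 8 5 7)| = 4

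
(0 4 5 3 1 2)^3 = (0 3)(1 4)(2 5)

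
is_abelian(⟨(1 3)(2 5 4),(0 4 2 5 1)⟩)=no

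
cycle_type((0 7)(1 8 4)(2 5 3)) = 2.3^2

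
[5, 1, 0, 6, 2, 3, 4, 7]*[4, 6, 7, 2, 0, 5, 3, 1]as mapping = [0→5, 1→6, 2→4, 3→3, 4→7, 5→2, 6→0, 7→1]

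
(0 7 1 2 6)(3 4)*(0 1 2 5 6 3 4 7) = (1 5 6)(2 3 7)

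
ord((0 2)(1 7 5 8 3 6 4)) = 14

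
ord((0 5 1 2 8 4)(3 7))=6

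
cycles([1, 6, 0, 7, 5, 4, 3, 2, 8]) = (0 1 6 3 7 2)(4 5)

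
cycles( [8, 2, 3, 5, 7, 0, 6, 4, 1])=(0 8 1 2 3 5)(4 7)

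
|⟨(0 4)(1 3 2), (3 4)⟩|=120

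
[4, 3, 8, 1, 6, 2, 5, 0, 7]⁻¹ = [7, 3, 5, 1, 0, 6, 4, 8, 2]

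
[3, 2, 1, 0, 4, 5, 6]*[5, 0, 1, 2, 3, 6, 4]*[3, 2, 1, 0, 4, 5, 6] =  [1, 2, 3, 5, 0, 6, 4]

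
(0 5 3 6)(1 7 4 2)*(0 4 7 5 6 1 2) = (0 6 4)(1 5 3)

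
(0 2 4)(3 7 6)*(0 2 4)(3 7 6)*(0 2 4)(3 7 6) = ()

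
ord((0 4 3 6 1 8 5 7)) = 8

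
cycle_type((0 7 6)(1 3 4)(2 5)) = 2.3^2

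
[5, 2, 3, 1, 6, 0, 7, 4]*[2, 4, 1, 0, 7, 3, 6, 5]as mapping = [0→3, 1→1, 2→0, 3→4, 4→6, 5→2, 6→5, 7→7]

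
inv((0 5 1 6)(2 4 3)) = (0 6 1 5)(2 3 4)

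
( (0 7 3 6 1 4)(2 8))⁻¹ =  (0 4 1 6 3 7)(2 8)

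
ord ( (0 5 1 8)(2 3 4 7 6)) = 20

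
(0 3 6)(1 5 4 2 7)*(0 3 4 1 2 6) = (0 4 6 3)(1 5)(2 7)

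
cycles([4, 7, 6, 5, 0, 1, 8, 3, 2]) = (0 4)(1 7 3 5)(2 6 8)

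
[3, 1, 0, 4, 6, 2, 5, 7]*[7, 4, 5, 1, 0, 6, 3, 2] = [1, 4, 7, 0, 3, 5, 6, 2]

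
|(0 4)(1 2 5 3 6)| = 10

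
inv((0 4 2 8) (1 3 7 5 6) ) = (0 8 2 4) (1 6 5 7 3) 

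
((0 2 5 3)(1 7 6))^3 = (0 3 5 2)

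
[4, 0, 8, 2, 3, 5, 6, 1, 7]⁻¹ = [1, 7, 3, 4, 0, 5, 6, 8, 2]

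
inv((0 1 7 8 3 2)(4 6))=(0 2 3 8 7 1)(4 6)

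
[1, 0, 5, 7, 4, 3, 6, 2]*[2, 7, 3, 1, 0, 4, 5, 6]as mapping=[0→7, 1→2, 2→4, 3→6, 4→0, 5→1, 6→5, 7→3]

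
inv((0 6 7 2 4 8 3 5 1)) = (0 1 5 3 8 4 2 7 6)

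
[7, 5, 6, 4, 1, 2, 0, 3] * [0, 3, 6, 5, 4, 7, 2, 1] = [1, 7, 2, 4, 3, 6, 0, 5]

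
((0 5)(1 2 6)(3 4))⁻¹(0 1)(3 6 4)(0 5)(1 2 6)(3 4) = (1 3 4)(2 5)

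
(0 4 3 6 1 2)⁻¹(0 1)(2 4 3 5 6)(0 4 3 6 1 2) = (0 3 6 5 1)(2 4)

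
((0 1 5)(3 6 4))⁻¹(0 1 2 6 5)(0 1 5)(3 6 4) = (0 1 5 2 4)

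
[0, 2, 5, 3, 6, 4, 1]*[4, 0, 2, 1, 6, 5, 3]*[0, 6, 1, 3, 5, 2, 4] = [5, 1, 2, 6, 3, 4, 0]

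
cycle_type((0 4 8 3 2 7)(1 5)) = 2.6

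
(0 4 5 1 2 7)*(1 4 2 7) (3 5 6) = (0 2 1 7) (3 5 4 6) 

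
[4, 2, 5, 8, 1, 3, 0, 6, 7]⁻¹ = [6, 4, 1, 5, 0, 2, 7, 8, 3]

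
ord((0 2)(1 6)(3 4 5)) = 6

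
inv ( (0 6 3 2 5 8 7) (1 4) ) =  (0 7 8 5 2 3 6) (1 4) 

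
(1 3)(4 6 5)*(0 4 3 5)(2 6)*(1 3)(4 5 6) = (0 5 1 6)(2 4)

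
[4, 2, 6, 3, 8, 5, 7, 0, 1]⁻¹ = [7, 8, 1, 3, 0, 5, 2, 6, 4]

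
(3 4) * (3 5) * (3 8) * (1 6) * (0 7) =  (0 7)(1 6)(3 4 5 8)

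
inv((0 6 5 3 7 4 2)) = (0 2 4 7 3 5 6)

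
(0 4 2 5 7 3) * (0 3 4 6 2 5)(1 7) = (0 6 2)(1 7 4 5)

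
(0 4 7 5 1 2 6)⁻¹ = (0 6 2 1 5 7 4)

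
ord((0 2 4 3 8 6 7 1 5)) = 9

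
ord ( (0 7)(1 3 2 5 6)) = 10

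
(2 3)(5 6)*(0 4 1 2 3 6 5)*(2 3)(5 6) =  (0 4 1 3 2 5 6)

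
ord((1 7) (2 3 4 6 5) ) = 10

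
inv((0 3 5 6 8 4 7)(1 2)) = (0 7 4 8 6 5 3)(1 2)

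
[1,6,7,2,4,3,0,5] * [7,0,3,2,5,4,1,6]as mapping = [0→0,1→1,2→6,3→3,4→5,5→2,6→7,7→4]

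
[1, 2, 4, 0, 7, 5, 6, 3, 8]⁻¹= [3, 0, 1, 7, 2, 5, 6, 4, 8]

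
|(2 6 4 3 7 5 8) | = 7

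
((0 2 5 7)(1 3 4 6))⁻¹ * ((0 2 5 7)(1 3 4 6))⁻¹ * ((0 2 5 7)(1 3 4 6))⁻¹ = (0 2 5 7)(1 3 4 6)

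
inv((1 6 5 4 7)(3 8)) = (1 7 4 5 6)(3 8)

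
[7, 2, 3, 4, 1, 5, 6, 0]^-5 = [7, 4, 1, 2, 3, 5, 6, 0]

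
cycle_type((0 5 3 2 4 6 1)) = 7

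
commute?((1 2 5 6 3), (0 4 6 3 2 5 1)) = no:(1 2 5 6 3) * (0 4 6 3 2 5 1) = (0 4 6 2 1 5 3), (0 4 6 3 2 5 1) * (1 2 5 6 3) = (0 4 3 5 2 6 1)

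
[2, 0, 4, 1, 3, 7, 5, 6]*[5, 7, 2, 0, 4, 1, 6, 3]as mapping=[0→2, 1→5, 2→4, 3→7, 4→0, 5→3, 6→1, 7→6]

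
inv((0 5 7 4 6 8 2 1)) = (0 1 2 8 6 4 7 5)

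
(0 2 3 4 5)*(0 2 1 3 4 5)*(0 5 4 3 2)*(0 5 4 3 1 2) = (0 2 1) 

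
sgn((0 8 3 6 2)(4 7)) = -1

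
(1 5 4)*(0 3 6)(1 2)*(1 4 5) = (0 3 6)(2 4)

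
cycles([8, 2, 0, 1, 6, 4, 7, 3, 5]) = (0 8 5 4 6 7 3 1 2)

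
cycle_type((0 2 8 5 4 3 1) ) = 7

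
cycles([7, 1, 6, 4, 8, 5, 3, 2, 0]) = (0 7 2 6 3 4 8)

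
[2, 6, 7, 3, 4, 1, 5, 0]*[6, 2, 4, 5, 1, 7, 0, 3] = [4, 0, 3, 5, 1, 2, 7, 6]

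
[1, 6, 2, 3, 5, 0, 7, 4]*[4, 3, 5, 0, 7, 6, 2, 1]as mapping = [0→3, 1→2, 2→5, 3→0, 4→6, 5→4, 6→1, 7→7]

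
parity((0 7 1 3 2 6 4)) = even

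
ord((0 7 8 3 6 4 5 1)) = 8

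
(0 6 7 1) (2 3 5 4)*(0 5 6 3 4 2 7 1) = (0 3 6 1 5 2 4 7) 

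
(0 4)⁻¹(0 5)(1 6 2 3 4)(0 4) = (0 1 6 2 3)(4 5)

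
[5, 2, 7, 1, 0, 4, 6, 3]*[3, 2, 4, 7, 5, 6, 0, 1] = [6, 4, 1, 2, 3, 5, 0, 7]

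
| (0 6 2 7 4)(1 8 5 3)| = 20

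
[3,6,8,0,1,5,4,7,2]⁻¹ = [3,4,8,0,6,5,1,7,2]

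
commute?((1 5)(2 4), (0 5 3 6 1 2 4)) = no:(1 5)(2 4)*(0 5 3 6 1 2 4) = (0 5 2)(1 3 6), (0 5 3 6 1 2 4)*(1 5)(2 4) = (0 1 4)(3 6 5)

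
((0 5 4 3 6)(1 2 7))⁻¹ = (0 6 3 4 5)(1 7 2)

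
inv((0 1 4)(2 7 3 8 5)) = (0 4 1)(2 5 8 3 7)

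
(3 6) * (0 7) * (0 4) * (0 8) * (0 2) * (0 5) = (0 7 4 8 2 5)(3 6)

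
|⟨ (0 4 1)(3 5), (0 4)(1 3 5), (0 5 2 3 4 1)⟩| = 720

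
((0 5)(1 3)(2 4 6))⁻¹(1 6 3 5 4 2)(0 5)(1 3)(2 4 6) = (0 6 4 3 2 1)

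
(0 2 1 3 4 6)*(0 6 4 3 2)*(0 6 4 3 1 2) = (0 6 4 3 1)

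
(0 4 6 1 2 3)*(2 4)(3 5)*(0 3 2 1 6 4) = (0 1)(2 5)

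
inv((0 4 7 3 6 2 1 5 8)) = (0 8 5 1 2 6 3 7 4)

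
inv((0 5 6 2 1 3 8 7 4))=(0 4 7 8 3 1 2 6 5)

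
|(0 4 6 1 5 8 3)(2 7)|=14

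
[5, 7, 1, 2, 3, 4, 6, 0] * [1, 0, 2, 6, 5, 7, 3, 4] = [7, 4, 0, 2, 6, 5, 3, 1] 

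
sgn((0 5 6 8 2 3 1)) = 1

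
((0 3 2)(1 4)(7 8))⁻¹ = (0 2 3)(1 4)(7 8)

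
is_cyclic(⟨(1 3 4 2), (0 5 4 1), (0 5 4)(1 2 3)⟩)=no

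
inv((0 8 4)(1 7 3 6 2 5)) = (0 4 8)(1 5 2 6 3 7)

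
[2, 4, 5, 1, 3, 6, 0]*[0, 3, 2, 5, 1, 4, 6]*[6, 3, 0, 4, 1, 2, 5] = [0, 3, 1, 4, 2, 5, 6]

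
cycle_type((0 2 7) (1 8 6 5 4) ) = 3.5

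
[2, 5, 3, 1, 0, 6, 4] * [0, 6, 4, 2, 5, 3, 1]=[4, 3, 2, 6, 0, 1, 5]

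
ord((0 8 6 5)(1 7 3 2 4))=20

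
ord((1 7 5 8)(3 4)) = 4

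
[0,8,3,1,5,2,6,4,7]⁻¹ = [0,3,5,2,7,4,6,8,1]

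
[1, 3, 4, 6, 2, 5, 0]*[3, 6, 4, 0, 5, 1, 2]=[6, 0, 5, 2, 4, 1, 3]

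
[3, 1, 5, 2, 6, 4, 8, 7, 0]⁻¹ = [8, 1, 3, 0, 5, 2, 4, 7, 6]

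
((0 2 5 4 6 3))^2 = (0 5 6)(2 4 3)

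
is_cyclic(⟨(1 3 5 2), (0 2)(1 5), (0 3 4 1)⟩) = no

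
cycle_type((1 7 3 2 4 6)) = 6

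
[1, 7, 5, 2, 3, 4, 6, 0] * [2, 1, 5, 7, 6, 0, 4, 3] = [1, 3, 0, 5, 7, 6, 4, 2]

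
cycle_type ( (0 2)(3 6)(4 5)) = 2^3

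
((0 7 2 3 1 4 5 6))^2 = (0 2 1 5)(3 4 6 7)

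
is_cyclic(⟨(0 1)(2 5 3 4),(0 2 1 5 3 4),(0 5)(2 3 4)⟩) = no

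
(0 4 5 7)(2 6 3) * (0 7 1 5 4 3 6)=(0 3 2)(1 5)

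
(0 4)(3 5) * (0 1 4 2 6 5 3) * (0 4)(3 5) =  (0 2 6 3 5 4 1)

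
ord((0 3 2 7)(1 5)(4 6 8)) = 12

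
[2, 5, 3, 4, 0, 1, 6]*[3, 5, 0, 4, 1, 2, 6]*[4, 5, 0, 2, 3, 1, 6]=[4, 0, 3, 5, 2, 1, 6]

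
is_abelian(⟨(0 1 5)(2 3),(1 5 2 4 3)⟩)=no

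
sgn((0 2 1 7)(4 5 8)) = -1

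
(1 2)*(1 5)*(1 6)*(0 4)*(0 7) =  (0 4 7)(1 2 5 6)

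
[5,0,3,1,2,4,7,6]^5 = [1,3,4,2,5,0,7,6]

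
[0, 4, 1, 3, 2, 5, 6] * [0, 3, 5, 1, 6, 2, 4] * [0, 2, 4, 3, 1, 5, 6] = [0, 6, 3, 2, 5, 4, 1]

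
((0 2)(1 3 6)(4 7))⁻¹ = (0 2)(1 6 3)(4 7)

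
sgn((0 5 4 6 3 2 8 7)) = -1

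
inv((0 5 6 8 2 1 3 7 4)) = (0 4 7 3 1 2 8 6 5)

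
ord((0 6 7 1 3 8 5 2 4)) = 9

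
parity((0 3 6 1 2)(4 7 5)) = even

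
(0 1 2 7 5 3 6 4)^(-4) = (0 5)(1 3)(2 6)(4 7)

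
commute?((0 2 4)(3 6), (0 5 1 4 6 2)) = no:(0 2 4)(3 6)*(0 5 1 4 6 2) = (1 4 5)(2 6 3), (0 5 1 4 6 2)*(0 2 4)(3 6) = (0 5 1)(3 6 4)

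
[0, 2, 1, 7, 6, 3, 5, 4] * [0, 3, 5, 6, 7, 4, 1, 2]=[0, 5, 3, 2, 1, 6, 4, 7]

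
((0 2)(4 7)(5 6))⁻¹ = (0 2)(4 7)(5 6)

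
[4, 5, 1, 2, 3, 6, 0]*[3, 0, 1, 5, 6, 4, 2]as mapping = [0→6, 1→4, 2→0, 3→1, 4→5, 5→2, 6→3]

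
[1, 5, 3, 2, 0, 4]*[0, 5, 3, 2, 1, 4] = [5, 4, 2, 3, 0, 1]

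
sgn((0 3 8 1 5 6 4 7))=-1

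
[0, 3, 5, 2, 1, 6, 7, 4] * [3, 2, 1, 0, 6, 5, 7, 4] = [3, 0, 5, 1, 2, 7, 4, 6]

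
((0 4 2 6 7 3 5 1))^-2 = (0 5 7 2)(1 3 6 4)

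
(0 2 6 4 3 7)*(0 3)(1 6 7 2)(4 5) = (0 1 6 5 4)(2 7 3)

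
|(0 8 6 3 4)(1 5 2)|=15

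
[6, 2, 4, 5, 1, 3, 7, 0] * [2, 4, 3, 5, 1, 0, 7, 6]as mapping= [0→7, 1→3, 2→1, 3→0, 4→4, 5→5, 6→6, 7→2]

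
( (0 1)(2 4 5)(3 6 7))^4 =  (2 4 5)(3 6 7)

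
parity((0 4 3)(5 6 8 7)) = odd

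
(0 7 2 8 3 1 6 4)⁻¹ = (0 4 6 1 3 8 2 7)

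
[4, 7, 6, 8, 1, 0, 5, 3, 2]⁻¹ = [5, 4, 8, 7, 0, 6, 2, 1, 3]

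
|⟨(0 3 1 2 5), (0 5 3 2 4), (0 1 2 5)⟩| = 720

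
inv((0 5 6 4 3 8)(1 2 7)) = (0 8 3 4 6 5)(1 7 2)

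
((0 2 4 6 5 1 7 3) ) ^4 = (0 5) (1 2) (3 6) (4 7) 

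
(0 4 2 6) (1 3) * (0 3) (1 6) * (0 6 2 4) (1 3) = (1 6) (2 3) 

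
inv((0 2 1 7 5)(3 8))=(0 5 7 1 2)(3 8)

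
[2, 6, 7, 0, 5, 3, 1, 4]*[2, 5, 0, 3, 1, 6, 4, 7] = [0, 4, 7, 2, 6, 3, 5, 1]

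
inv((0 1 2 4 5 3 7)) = (0 7 3 5 4 2 1)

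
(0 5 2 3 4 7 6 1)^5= (0 7 2 1 4 5 6 3)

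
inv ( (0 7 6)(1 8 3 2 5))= (0 6 7)(1 5 2 3 8)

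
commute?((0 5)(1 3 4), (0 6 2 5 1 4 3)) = no:(0 5)(1 3 4)*(0 6 2 5 1 4 3) = (0 1)(2 5 6), (0 6 2 5 1 4 3)*(0 5)(1 3 4) = (0 6 2)(3 5)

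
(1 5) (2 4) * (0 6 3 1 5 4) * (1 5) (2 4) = (0 6 3 5 1 2) 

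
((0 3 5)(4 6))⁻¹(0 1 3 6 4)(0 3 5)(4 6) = (1 5 4 6 3)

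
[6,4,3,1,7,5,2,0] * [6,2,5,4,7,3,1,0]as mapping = [0→1,1→7,2→4,3→2,4→0,5→3,6→5,7→6]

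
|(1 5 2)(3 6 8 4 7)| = 15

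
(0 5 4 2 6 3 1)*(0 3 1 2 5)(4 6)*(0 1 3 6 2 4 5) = (0 1 6 3 4)(2 5)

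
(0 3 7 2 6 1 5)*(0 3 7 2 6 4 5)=(0 7 6 1)(2 4 5 3)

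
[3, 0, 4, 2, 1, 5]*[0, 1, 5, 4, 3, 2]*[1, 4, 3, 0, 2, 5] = [2, 1, 0, 5, 4, 3]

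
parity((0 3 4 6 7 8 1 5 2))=even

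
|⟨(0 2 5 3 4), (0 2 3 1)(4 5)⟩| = 360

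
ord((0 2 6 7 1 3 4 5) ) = 8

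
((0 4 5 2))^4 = ()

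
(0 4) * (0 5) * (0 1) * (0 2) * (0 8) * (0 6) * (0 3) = (0 4 5 1 2 8 6 3)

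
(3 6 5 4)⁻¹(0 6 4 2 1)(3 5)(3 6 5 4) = (0 5 3 2 1)(4 6)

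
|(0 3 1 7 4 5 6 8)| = 8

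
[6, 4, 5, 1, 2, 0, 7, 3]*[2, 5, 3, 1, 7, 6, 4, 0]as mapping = [0→4, 1→7, 2→6, 3→5, 4→3, 5→2, 6→0, 7→1]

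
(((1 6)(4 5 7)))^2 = (4 7 5)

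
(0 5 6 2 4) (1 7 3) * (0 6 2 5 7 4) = (0 7 3 1 4 6 5 2) 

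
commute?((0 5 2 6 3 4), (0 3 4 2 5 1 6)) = no:(0 5 2 6 3 4)*(0 3 4 2 5 1 6) = (0 1 6 4 3 2), (0 3 4 2 5 1 6)*(0 5 2 6 3 4) = (0 4 6 5 1 3)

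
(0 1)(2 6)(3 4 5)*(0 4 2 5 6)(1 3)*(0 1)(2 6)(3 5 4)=(0 5)(1 3 6 4 2)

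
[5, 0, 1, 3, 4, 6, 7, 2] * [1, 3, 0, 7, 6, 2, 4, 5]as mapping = [0→2, 1→1, 2→3, 3→7, 4→6, 5→4, 6→5, 7→0]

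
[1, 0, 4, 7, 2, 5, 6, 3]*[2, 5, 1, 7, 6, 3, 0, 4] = [5, 2, 6, 4, 1, 3, 0, 7]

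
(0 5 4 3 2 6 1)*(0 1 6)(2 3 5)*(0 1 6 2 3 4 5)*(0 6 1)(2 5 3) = (0 2)(3 4 6 5)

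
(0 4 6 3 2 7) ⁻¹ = (0 7 2 3 6 4) 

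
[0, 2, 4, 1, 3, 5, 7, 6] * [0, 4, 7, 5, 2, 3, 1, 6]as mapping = [0→0, 1→7, 2→2, 3→4, 4→5, 5→3, 6→6, 7→1]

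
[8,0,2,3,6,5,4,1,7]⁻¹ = [1,7,2,3,6,5,4,8,0]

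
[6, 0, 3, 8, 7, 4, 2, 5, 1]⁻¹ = [1, 8, 6, 2, 5, 7, 0, 4, 3]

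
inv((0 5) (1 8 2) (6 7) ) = (0 5) (1 2 8) (6 7) 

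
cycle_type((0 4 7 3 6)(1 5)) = 2.5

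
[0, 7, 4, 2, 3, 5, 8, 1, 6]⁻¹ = [0, 7, 3, 4, 2, 5, 8, 1, 6]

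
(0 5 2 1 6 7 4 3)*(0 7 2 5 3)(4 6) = (0 3 7 6 2 1 4)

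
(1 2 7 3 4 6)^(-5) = (1 2 7 3 4 6)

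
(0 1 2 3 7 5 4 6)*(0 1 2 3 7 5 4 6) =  (0 2 7 4)(1 3 5 6)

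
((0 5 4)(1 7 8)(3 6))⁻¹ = (0 4 5)(1 8 7)(3 6)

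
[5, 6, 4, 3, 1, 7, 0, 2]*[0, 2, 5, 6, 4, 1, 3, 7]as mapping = [0→1, 1→3, 2→4, 3→6, 4→2, 5→7, 6→0, 7→5]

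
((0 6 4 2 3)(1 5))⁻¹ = (0 3 2 4 6)(1 5)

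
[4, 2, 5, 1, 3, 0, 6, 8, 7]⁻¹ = [5, 3, 1, 4, 0, 2, 6, 8, 7]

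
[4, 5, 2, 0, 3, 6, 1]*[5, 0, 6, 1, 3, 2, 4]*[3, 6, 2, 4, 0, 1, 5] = [4, 2, 5, 1, 6, 0, 3]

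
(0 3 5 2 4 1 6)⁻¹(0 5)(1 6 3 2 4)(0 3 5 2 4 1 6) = (0 5 4 1 6)(2 3)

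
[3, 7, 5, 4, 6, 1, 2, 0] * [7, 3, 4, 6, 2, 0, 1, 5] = [6, 5, 0, 2, 1, 3, 4, 7]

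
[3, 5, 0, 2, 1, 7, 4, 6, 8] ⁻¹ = [2, 4, 3, 0, 6, 1, 7, 5, 8] 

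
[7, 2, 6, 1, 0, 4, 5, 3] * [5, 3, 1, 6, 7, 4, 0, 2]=[2, 1, 0, 3, 5, 7, 4, 6] 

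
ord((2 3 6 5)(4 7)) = 4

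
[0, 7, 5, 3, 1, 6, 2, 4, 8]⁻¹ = [0, 4, 6, 3, 7, 2, 5, 1, 8]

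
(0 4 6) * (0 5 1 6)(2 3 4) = (0 2 3 4)(1 6 5)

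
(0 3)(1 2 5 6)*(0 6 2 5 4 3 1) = (0 1 5 2 4 3 6)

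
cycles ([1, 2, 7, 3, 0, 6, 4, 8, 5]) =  (0 1 2 7 8 5 6 4)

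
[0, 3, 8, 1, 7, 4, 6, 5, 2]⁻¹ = [0, 3, 8, 1, 5, 7, 6, 4, 2]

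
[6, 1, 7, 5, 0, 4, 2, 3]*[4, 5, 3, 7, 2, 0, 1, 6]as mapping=[0→1, 1→5, 2→6, 3→0, 4→4, 5→2, 6→3, 7→7]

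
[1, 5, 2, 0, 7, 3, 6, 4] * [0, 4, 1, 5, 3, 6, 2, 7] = [4, 6, 1, 0, 7, 5, 2, 3]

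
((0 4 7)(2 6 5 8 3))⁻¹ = (0 7 4)(2 3 8 5 6)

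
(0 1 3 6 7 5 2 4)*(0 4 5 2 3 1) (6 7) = (2 5 3 7) 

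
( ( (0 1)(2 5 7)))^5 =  (0 1)(2 7 5)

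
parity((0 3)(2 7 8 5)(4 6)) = odd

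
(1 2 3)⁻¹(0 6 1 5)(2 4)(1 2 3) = (0 6 2 5)(3 4)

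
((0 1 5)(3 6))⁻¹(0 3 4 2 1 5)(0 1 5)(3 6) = (0 1 6 4 2 5)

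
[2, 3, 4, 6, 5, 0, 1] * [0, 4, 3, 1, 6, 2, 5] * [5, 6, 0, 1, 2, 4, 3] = [1, 6, 3, 4, 0, 5, 2]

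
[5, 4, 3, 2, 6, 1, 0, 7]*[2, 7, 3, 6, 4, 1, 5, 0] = [1, 4, 6, 3, 5, 7, 2, 0]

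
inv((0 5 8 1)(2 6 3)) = (0 1 8 5)(2 3 6)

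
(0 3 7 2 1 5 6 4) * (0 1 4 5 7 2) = (0 3 2 4 1 7)(5 6)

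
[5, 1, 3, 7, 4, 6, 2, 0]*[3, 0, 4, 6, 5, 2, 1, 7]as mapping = [0→2, 1→0, 2→6, 3→7, 4→5, 5→1, 6→4, 7→3]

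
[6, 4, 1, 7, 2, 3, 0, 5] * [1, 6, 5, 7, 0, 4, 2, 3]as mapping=[0→2, 1→0, 2→6, 3→3, 4→5, 5→7, 6→1, 7→4]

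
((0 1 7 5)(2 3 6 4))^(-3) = (0 1 7 5)(2 3 6 4)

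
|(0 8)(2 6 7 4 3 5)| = 6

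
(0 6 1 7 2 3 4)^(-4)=(0 7 4 1 3 6 2)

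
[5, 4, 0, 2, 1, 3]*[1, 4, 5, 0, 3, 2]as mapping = [0→2, 1→3, 2→1, 3→5, 4→4, 5→0]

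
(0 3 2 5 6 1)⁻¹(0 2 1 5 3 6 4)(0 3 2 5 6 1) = (0 6 2 1 4 3 5)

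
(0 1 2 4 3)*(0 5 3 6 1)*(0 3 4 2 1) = (0 3 5 4 6)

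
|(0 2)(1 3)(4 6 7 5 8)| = 10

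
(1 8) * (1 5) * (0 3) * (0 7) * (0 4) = (0 3 7 4)(1 8 5)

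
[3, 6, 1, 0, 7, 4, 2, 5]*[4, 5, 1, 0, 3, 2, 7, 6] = [0, 7, 5, 4, 6, 3, 1, 2]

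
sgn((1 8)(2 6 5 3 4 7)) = 1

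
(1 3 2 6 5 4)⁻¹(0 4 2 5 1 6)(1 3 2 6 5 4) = (0 1 6 4 3 5)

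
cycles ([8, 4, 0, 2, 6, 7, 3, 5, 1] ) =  (0 8 1 4 6 3 2)(5 7)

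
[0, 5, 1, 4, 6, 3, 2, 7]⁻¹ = [0, 2, 6, 5, 3, 1, 4, 7]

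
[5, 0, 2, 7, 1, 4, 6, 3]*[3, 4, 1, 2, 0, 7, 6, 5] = [7, 3, 1, 5, 4, 0, 6, 2]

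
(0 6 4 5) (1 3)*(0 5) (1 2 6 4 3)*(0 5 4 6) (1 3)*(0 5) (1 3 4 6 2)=(0 2 5 6 3 1 4) 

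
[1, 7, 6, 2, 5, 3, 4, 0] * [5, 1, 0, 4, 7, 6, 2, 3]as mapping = [0→1, 1→3, 2→2, 3→0, 4→6, 5→4, 6→7, 7→5]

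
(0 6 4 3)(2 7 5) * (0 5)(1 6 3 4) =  (0 3 5 2 7)(1 6)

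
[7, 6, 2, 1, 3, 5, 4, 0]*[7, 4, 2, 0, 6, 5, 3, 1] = [1, 3, 2, 4, 0, 5, 6, 7]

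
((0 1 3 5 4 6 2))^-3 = (0 4 1 6 3 2 5)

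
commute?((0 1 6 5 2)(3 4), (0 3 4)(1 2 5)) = no:(0 1 6 5 2)(3 4) * (0 3 4)(1 2 5) = (0 2 3)(1 6), (0 3 4)(1 2 5) * (0 1 6 5 2)(3 4) = (0 4 1)(5 6)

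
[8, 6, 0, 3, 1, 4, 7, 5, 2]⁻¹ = [2, 4, 8, 3, 5, 7, 1, 6, 0]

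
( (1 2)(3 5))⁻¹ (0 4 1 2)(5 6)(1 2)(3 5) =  (0 4 2 1)(3 6)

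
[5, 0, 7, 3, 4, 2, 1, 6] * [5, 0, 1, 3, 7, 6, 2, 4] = [6, 5, 4, 3, 7, 1, 0, 2]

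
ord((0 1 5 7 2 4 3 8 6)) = 9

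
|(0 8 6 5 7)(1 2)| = 10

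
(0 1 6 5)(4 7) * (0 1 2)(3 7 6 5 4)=(0 2)(1 5)(3 7)(4 6)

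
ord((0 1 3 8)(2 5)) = 4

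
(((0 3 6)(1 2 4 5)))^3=(1 5 4 2)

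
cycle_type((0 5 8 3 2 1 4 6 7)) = 9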